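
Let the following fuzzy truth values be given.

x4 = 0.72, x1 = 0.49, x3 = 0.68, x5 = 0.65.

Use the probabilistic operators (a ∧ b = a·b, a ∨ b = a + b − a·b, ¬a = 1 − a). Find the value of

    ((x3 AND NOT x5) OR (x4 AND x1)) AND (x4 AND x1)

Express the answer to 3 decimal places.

NOT x5 = 1 − 0.6500 = 0.3500
x3 AND NOT x5 = a·b on (0.6800, 0.3500) = 0.2380
x4 AND x1 = a·b on (0.7200, 0.4900) = 0.3528
(x3 AND NOT x5) OR (x4 AND x1) = a + b − a·b on (0.2380, 0.3528) = 0.5068
x4 AND x1 = a·b on (0.7200, 0.4900) = 0.3528
((x3 AND NOT x5) OR (x4 AND x1)) AND (x4 AND x1) = a·b on (0.5068, 0.3528) = 0.1788

0.179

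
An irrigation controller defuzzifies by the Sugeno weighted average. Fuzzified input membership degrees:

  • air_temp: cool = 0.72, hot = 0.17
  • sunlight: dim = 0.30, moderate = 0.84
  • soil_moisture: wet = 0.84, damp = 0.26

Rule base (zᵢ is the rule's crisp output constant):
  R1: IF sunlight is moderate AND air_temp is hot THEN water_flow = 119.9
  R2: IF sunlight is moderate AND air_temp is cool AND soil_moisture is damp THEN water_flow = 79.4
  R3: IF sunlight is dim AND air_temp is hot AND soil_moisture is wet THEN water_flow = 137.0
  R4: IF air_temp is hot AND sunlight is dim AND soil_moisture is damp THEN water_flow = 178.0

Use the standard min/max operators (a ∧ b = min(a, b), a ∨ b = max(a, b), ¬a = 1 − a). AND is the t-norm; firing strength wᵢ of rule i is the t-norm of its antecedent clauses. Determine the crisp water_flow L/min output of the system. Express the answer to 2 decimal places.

122.83

R1 (z=119.9): moderate=0.84, hot=0.17; AND[min(a, b)] → w = 0.17
R2 (z=79.4): moderate=0.84, cool=0.72, damp=0.26; AND[min(a, b)] → w = 0.26
R3 (z=137.0): dim=0.30, hot=0.17, wet=0.84; AND[min(a, b)] → w = 0.17
R4 (z=178.0): hot=0.17, dim=0.30, damp=0.26; AND[min(a, b)] → w = 0.17
Weighted average = (0.17·119.9 + 0.26·79.4 + 0.17·137.0 + 0.17·178.0) / (0.17 + 0.26 + 0.17 + 0.17)
  = 94.5770 / 0.7700 = 122.83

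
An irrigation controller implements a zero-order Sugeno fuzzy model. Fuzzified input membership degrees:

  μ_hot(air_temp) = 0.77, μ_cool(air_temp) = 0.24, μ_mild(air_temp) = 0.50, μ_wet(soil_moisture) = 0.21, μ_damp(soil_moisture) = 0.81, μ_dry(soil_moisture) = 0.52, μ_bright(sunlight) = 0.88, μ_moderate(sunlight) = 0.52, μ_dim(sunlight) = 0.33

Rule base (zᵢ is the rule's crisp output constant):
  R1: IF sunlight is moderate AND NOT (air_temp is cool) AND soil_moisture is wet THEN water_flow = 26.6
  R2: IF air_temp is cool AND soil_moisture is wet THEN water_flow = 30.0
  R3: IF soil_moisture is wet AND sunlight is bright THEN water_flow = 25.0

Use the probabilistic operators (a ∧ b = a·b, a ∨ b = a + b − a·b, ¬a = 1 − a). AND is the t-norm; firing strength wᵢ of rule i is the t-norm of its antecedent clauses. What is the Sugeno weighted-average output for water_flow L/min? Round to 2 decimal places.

R1 (z=26.6): moderate=0.52, ¬cool=1−0.24=0.76, wet=0.21; AND[a·b] → w = 0.0830
R2 (z=30.0): cool=0.24, wet=0.21; AND[a·b] → w = 0.0504
R3 (z=25.0): wet=0.21, bright=0.88; AND[a·b] → w = 0.1848
Weighted average = (0.0830·26.6 + 0.0504·30.0 + 0.1848·25.0) / (0.0830 + 0.0504 + 0.1848)
  = 8.3396 / 0.3182 = 26.21

26.21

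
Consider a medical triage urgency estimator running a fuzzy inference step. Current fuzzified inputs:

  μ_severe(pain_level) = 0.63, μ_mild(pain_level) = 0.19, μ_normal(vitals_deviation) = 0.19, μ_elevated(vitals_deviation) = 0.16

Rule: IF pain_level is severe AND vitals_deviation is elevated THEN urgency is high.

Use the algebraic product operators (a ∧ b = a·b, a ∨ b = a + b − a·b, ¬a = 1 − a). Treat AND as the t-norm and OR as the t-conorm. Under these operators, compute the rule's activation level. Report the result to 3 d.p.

firing strength: severe=0.63, elevated=0.16; AND[a·b] → w = 0.1008

0.101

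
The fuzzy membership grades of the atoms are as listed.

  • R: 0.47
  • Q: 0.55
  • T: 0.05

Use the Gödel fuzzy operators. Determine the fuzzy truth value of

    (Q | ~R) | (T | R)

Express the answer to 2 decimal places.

~R = 1 − 0.47 = 0.53
Q | ~R = max(a, b) on (0.55, 0.53) = 0.55
T | R = max(a, b) on (0.05, 0.47) = 0.47
(Q | ~R) | (T | R) = max(a, b) on (0.55, 0.47) = 0.55

0.55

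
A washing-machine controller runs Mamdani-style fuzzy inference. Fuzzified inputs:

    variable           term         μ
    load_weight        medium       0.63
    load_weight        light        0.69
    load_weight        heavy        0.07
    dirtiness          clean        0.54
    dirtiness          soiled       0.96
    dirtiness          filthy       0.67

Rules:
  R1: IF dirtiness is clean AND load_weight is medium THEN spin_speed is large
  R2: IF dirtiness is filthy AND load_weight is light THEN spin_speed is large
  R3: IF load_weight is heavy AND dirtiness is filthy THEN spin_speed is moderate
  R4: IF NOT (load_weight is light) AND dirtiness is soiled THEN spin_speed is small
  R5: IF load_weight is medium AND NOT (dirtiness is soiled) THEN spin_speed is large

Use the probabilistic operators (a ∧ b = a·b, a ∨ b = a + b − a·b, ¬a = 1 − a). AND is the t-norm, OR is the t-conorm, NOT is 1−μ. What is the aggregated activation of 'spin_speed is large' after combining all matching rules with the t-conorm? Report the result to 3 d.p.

R1: clean=0.54, medium=0.63; AND[a·b] → w = 0.3402
R2: filthy=0.67, light=0.69; AND[a·b] → w = 0.4623
R3: heavy=0.07, filthy=0.67; AND[a·b] → w = 0.0469
R4: ¬light=1−0.69=0.31, soiled=0.96; AND[a·b] → w = 0.2976
R5: medium=0.63, ¬soiled=1−0.96=0.04; AND[a·b] → w = 0.0252
Rules with consequent 'large': {R1, R2, R5} → strengths 0.3402, 0.4623, 0.0252
Aggregate via t-conorm [a + b − a·b]: 0.6542

0.654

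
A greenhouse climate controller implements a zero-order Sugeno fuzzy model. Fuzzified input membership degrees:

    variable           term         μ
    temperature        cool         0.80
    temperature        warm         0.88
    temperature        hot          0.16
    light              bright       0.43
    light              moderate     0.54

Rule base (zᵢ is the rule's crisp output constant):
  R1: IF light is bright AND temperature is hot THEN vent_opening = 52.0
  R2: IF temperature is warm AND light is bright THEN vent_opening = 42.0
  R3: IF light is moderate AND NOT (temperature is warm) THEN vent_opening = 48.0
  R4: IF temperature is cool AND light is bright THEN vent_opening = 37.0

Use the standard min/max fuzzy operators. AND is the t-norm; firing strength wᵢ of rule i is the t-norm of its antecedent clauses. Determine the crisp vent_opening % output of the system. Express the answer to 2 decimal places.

R1 (z=52.0): bright=0.43, hot=0.16; AND[min(a, b)] → w = 0.16
R2 (z=42.0): warm=0.88, bright=0.43; AND[min(a, b)] → w = 0.43
R3 (z=48.0): moderate=0.54, ¬warm=1−0.88=0.12; AND[min(a, b)] → w = 0.12
R4 (z=37.0): cool=0.80, bright=0.43; AND[min(a, b)] → w = 0.43
Weighted average = (0.16·52.0 + 0.43·42.0 + 0.12·48.0 + 0.43·37.0) / (0.16 + 0.43 + 0.12 + 0.43)
  = 48.0500 / 1.1400 = 42.15

42.15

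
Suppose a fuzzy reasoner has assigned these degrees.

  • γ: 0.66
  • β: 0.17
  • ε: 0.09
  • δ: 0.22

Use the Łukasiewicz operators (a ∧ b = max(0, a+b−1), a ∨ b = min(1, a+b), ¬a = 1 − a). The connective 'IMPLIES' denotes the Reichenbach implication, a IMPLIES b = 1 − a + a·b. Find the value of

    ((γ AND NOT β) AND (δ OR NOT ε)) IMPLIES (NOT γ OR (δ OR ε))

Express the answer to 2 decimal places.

0.83

NOT β = 1 − 0.17 = 0.83
γ AND NOT β = max(0, a+b−1) on (0.66, 0.83) = 0.49
NOT ε = 1 − 0.09 = 0.91
δ OR NOT ε = min(1, a+b) on (0.22, 0.91) = 1.00
(γ AND NOT β) AND (δ OR NOT ε) = max(0, a+b−1) on (0.49, 1.00) = 0.49
NOT γ = 1 − 0.66 = 0.34
δ OR ε = min(1, a+b) on (0.22, 0.09) = 0.31
NOT γ OR (δ OR ε) = min(1, a+b) on (0.34, 0.31) = 0.65
((γ AND NOT β) AND (δ OR NOT ε)) IMPLIES (NOT γ OR (δ OR ε))  [Reichenbach: 1 − a + a·b] with a=0.49, b=0.65 → 0.83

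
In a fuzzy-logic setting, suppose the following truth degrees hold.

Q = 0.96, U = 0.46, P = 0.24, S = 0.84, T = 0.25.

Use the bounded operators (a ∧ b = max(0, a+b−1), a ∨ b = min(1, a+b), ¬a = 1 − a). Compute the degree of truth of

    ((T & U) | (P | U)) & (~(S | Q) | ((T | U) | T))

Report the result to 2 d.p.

T & U = max(0, a+b−1) on (0.25, 0.46) = 0.00
P | U = min(1, a+b) on (0.24, 0.46) = 0.70
(T & U) | (P | U) = min(1, a+b) on (0.00, 0.70) = 0.70
S | Q = min(1, a+b) on (0.84, 0.96) = 1.00
~(S | Q) = 1 − 1.00 = 0.00
T | U = min(1, a+b) on (0.25, 0.46) = 0.71
(T | U) | T = min(1, a+b) on (0.71, 0.25) = 0.96
~(S | Q) | ((T | U) | T) = min(1, a+b) on (0.00, 0.96) = 0.96
((T & U) | (P | U)) & (~(S | Q) | ((T | U) | T)) = max(0, a+b−1) on (0.70, 0.96) = 0.66

0.66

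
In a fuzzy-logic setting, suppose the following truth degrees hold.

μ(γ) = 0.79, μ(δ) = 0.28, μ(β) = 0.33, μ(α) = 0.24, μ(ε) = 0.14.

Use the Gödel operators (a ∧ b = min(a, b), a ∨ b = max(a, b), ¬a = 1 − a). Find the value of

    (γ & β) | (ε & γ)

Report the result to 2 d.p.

0.33

γ & β = min(a, b) on (0.79, 0.33) = 0.33
ε & γ = min(a, b) on (0.14, 0.79) = 0.14
(γ & β) | (ε & γ) = max(a, b) on (0.33, 0.14) = 0.33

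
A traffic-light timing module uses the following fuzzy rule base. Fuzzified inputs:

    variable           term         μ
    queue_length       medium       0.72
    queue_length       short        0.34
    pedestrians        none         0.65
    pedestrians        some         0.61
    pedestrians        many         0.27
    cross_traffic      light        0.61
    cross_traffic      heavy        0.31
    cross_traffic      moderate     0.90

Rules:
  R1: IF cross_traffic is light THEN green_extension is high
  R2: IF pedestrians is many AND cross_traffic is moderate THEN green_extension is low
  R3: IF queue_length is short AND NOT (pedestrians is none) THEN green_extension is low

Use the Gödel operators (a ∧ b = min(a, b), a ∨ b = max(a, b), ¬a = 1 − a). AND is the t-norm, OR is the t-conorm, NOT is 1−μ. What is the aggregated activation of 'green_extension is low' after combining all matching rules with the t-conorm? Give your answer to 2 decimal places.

R1: light=0.61 → w = 0.61
R2: many=0.27, moderate=0.90; AND[min(a, b)] → w = 0.27
R3: short=0.34, ¬none=1−0.65=0.35; AND[min(a, b)] → w = 0.34
Rules with consequent 'low': {R2, R3} → strengths 0.27, 0.34
Aggregate via t-conorm [max(a, b)]: 0.34

0.34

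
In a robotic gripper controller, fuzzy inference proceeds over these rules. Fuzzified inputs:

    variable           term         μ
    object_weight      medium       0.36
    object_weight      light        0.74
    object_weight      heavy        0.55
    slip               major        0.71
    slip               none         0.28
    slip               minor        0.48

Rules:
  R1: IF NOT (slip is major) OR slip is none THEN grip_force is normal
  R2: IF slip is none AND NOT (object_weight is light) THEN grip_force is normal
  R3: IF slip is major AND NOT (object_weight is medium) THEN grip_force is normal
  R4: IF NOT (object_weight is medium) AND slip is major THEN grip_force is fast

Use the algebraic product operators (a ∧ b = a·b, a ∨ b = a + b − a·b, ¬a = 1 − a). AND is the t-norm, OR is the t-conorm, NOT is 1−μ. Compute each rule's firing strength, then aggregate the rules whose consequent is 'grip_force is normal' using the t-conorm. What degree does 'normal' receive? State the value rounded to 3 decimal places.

R1: ¬major=1−0.71=0.29, none=0.28; OR[a + b − a·b] → w = 0.4888
R2: none=0.28, ¬light=1−0.74=0.26; AND[a·b] → w = 0.0728
R3: major=0.71, ¬medium=1−0.36=0.64; AND[a·b] → w = 0.4544
R4: ¬medium=1−0.36=0.64, major=0.71; AND[a·b] → w = 0.4544
Rules with consequent 'normal': {R1, R2, R3} → strengths 0.4888, 0.0728, 0.4544
Aggregate via t-conorm [a + b − a·b]: 0.7414

0.741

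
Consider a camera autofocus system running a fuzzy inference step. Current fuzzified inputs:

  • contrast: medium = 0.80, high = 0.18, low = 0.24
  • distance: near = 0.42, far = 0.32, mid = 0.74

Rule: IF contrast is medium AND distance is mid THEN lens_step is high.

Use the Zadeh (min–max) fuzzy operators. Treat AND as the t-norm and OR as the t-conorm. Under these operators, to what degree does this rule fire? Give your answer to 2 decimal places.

0.74

firing strength: medium=0.80, mid=0.74; AND[min(a, b)] → w = 0.74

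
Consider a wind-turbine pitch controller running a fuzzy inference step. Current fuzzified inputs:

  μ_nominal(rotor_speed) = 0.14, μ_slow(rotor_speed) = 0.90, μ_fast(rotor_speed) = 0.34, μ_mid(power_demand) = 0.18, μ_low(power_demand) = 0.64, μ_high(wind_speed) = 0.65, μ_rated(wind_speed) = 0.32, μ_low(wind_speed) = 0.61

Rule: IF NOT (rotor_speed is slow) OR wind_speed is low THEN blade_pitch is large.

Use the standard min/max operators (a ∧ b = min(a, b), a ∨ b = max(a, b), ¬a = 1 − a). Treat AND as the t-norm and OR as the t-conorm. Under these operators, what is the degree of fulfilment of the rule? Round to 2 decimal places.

0.61

firing strength: ¬slow=1−0.90=0.10, low=0.61; OR[max(a, b)] → w = 0.61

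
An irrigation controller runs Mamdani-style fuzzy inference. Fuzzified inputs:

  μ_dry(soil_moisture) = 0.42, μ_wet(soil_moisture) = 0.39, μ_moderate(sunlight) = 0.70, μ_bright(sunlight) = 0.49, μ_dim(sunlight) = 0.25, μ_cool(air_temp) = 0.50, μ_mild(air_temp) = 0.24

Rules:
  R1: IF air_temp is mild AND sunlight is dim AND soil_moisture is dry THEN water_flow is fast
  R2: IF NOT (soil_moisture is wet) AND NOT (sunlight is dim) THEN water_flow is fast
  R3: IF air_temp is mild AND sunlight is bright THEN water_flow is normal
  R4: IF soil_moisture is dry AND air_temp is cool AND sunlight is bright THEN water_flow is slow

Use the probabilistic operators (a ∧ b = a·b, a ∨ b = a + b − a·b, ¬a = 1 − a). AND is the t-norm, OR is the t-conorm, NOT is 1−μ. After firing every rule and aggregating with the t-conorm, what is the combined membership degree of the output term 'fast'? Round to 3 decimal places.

R1: mild=0.24, dim=0.25, dry=0.42; AND[a·b] → w = 0.0252
R2: ¬wet=1−0.39=0.61, ¬dim=1−0.25=0.75; AND[a·b] → w = 0.4575
R3: mild=0.24, bright=0.49; AND[a·b] → w = 0.1176
R4: dry=0.42, cool=0.50, bright=0.49; AND[a·b] → w = 0.1029
Rules with consequent 'fast': {R1, R2} → strengths 0.0252, 0.4575
Aggregate via t-conorm [a + b − a·b]: 0.4712

0.471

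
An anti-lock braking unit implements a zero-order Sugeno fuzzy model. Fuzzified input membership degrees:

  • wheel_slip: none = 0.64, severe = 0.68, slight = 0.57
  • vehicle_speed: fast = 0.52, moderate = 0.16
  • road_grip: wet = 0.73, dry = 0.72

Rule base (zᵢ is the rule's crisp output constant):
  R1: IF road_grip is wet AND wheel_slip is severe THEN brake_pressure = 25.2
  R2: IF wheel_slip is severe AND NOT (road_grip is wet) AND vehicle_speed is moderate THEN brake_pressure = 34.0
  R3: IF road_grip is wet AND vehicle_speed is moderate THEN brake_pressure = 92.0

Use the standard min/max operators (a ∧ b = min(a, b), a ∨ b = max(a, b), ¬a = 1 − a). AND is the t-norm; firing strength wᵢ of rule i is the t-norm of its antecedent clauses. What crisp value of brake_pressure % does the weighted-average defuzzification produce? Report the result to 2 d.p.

R1 (z=25.2): wet=0.73, severe=0.68; AND[min(a, b)] → w = 0.68
R2 (z=34.0): severe=0.68, ¬wet=1−0.73=0.27, moderate=0.16; AND[min(a, b)] → w = 0.16
R3 (z=92.0): wet=0.73, moderate=0.16; AND[min(a, b)] → w = 0.16
Weighted average = (0.68·25.2 + 0.16·34.0 + 0.16·92.0) / (0.68 + 0.16 + 0.16)
  = 37.2960 / 1.0000 = 37.30

37.30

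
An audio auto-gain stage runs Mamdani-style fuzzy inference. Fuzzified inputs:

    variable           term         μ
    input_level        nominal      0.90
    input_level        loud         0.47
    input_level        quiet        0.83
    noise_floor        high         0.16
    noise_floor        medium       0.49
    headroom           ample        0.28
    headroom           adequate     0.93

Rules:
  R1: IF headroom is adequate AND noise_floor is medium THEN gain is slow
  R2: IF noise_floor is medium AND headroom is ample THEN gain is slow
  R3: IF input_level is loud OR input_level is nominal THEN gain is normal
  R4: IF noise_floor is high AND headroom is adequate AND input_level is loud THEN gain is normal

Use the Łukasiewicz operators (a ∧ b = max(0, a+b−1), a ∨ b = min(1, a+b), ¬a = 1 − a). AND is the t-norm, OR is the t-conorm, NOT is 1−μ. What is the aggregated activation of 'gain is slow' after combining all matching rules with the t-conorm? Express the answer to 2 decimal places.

R1: adequate=0.93, medium=0.49; AND[max(0, a+b−1)] → w = 0.42
R2: medium=0.49, ample=0.28; AND[max(0, a+b−1)] → w = 0.00
R3: loud=0.47, nominal=0.90; OR[min(1, a+b)] → w = 1.00
R4: high=0.16, adequate=0.93, loud=0.47; AND[max(0, a+b−1)] → w = 0.00
Rules with consequent 'slow': {R1, R2} → strengths 0.42, 0.00
Aggregate via t-conorm [min(1, a+b)]: 0.42

0.42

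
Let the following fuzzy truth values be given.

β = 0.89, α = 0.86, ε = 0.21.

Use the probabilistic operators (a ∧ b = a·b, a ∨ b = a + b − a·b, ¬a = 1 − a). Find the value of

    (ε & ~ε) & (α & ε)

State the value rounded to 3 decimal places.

~ε = 1 − 0.2100 = 0.7900
ε & ~ε = a·b on (0.2100, 0.7900) = 0.1659
α & ε = a·b on (0.8600, 0.2100) = 0.1806
(ε & ~ε) & (α & ε) = a·b on (0.1659, 0.1806) = 0.0300

0.030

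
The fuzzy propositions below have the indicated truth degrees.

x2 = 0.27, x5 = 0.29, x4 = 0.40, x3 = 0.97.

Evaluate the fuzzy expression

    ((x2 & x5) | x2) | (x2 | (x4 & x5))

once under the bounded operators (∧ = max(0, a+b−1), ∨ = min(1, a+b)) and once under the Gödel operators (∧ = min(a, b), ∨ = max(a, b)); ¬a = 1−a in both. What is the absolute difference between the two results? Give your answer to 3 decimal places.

Under bounded:
  x2 & x5 = max(0, a+b−1) on (0.27, 0.29) = 0.00
  (x2 & x5) | x2 = min(1, a+b) on (0.00, 0.27) = 0.27
  x4 & x5 = max(0, a+b−1) on (0.40, 0.29) = 0.00
  x2 | (x4 & x5) = min(1, a+b) on (0.27, 0.00) = 0.27
  ((x2 & x5) | x2) | (x2 | (x4 & x5)) = min(1, a+b) on (0.27, 0.27) = 0.54
  → value = 0.5400
Under Gödel:
  x2 & x5 = min(a, b) on (0.27, 0.29) = 0.27
  (x2 & x5) | x2 = max(a, b) on (0.27, 0.27) = 0.27
  x4 & x5 = min(a, b) on (0.40, 0.29) = 0.29
  x2 | (x4 & x5) = max(a, b) on (0.27, 0.29) = 0.29
  ((x2 & x5) | x2) | (x2 | (x4 & x5)) = max(a, b) on (0.27, 0.29) = 0.29
  → value = 0.2900
|0.5400 − 0.2900| = 0.250

0.250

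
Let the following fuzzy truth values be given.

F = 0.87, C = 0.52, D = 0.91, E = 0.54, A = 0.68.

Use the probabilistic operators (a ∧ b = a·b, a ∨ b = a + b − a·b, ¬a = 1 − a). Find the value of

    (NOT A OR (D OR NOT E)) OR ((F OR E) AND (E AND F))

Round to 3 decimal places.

NOT A = 1 − 0.6800 = 0.3200
NOT E = 1 − 0.5400 = 0.4600
D OR NOT E = a + b − a·b on (0.9100, 0.4600) = 0.9514
NOT A OR (D OR NOT E) = a + b − a·b on (0.3200, 0.9514) = 0.9670
F OR E = a + b − a·b on (0.8700, 0.5400) = 0.9402
E AND F = a·b on (0.5400, 0.8700) = 0.4698
(F OR E) AND (E AND F) = a·b on (0.9402, 0.4698) = 0.4417
(NOT A OR (D OR NOT E)) OR ((F OR E) AND (E AND F)) = a + b − a·b on (0.9670, 0.4417) = 0.9815

0.982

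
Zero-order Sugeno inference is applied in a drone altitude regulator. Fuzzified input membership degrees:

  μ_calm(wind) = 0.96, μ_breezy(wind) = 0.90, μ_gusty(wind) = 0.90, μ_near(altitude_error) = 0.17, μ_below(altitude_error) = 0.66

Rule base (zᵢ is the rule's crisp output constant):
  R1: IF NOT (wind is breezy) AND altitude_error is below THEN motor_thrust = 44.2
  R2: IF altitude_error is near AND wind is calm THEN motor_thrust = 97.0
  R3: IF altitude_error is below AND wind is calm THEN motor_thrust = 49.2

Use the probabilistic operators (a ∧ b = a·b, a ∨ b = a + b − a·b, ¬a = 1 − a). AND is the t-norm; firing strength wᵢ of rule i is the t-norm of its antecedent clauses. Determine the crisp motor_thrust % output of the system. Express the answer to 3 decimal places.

R1 (z=44.2): ¬breezy=1−0.90=0.10, below=0.66; AND[a·b] → w = 0.0660
R2 (z=97.0): near=0.17, calm=0.96; AND[a·b] → w = 0.1632
R3 (z=49.2): below=0.66, calm=0.96; AND[a·b] → w = 0.6336
Weighted average = (0.0660·44.2 + 0.1632·97.0 + 0.6336·49.2) / (0.0660 + 0.1632 + 0.6336)
  = 49.9207 / 0.8628 = 57.859

57.859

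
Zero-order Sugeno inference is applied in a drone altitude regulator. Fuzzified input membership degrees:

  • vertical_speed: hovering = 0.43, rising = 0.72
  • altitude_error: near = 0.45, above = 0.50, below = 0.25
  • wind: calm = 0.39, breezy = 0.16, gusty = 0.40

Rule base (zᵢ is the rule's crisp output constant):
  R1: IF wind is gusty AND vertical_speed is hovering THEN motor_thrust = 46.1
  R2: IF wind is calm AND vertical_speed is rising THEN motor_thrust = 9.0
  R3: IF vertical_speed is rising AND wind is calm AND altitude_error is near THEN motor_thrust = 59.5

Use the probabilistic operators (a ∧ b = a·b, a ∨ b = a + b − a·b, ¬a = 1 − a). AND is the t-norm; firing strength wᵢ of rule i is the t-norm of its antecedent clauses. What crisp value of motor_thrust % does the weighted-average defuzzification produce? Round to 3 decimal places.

31.036

R1 (z=46.1): gusty=0.40, hovering=0.43; AND[a·b] → w = 0.1720
R2 (z=9.0): calm=0.39, rising=0.72; AND[a·b] → w = 0.2808
R3 (z=59.5): rising=0.72, calm=0.39, near=0.45; AND[a·b] → w = 0.1264
Weighted average = (0.1720·46.1 + 0.2808·9.0 + 0.1264·59.5) / (0.1720 + 0.2808 + 0.1264)
  = 17.9748 / 0.5792 = 31.036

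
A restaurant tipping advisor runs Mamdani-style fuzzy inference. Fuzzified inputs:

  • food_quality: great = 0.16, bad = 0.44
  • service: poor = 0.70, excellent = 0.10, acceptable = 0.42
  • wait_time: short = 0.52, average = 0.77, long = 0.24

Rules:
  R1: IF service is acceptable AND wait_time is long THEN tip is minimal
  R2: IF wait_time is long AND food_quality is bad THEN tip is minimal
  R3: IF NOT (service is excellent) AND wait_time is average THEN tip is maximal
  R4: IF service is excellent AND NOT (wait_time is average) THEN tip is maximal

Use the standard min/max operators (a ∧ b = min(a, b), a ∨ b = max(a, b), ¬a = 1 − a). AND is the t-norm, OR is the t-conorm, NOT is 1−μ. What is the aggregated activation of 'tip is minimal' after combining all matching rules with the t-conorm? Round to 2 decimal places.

R1: acceptable=0.42, long=0.24; AND[min(a, b)] → w = 0.24
R2: long=0.24, bad=0.44; AND[min(a, b)] → w = 0.24
R3: ¬excellent=1−0.10=0.90, average=0.77; AND[min(a, b)] → w = 0.77
R4: excellent=0.10, ¬average=1−0.77=0.23; AND[min(a, b)] → w = 0.10
Rules with consequent 'minimal': {R1, R2} → strengths 0.24, 0.24
Aggregate via t-conorm [max(a, b)]: 0.24

0.24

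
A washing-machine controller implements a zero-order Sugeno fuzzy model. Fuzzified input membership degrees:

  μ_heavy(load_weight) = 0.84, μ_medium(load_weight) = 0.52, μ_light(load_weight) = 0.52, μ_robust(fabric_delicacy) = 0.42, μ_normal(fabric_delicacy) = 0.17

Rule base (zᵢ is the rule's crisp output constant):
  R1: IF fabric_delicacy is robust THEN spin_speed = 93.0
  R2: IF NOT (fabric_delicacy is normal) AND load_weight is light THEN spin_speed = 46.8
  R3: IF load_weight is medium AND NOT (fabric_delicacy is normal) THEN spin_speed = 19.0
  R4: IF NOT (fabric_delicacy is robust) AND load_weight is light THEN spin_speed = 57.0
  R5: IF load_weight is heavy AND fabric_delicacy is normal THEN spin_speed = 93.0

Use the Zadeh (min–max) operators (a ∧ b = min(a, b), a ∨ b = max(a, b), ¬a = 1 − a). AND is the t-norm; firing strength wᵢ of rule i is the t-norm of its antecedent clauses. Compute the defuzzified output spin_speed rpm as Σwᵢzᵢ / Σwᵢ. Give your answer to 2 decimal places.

R1 (z=93.0): robust=0.42 → w = 0.42
R2 (z=46.8): ¬normal=1−0.17=0.83, light=0.52; AND[min(a, b)] → w = 0.52
R3 (z=19.0): medium=0.52, ¬normal=1−0.17=0.83; AND[min(a, b)] → w = 0.52
R4 (z=57.0): ¬robust=1−0.42=0.58, light=0.52; AND[min(a, b)] → w = 0.52
R5 (z=93.0): heavy=0.84, normal=0.17; AND[min(a, b)] → w = 0.17
Weighted average = (0.42·93.0 + 0.52·46.8 + 0.52·19.0 + 0.52·57.0 + 0.17·93.0) / (0.42 + 0.52 + 0.52 + 0.52 + 0.17)
  = 118.7260 / 2.1500 = 55.22

55.22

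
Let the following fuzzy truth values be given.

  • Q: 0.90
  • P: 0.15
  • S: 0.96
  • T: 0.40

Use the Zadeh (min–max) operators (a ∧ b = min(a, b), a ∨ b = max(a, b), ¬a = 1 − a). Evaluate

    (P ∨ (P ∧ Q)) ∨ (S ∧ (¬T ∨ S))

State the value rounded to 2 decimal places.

P ∧ Q = min(a, b) on (0.15, 0.90) = 0.15
P ∨ (P ∧ Q) = max(a, b) on (0.15, 0.15) = 0.15
¬T = 1 − 0.40 = 0.60
¬T ∨ S = max(a, b) on (0.60, 0.96) = 0.96
S ∧ (¬T ∨ S) = min(a, b) on (0.96, 0.96) = 0.96
(P ∨ (P ∧ Q)) ∨ (S ∧ (¬T ∨ S)) = max(a, b) on (0.15, 0.96) = 0.96

0.96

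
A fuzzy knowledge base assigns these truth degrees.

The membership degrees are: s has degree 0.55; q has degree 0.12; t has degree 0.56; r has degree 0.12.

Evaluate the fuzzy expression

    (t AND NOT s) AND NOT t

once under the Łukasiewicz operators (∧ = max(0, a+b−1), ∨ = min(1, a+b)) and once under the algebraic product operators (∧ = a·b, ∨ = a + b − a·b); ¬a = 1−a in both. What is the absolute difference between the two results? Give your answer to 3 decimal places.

0.111

Under Łukasiewicz:
  NOT s = 1 − 0.55 = 0.45
  t AND NOT s = max(0, a+b−1) on (0.56, 0.45) = 0.01
  NOT t = 1 − 0.56 = 0.44
  (t AND NOT s) AND NOT t = max(0, a+b−1) on (0.01, 0.44) = 0.00
  → value = 0.0000
Under algebraic product:
  NOT s = 1 − 0.5500 = 0.4500
  t AND NOT s = a·b on (0.5600, 0.4500) = 0.2520
  NOT t = 1 − 0.5600 = 0.4400
  (t AND NOT s) AND NOT t = a·b on (0.2520, 0.4400) = 0.1109
  → value = 0.1109
|0.0000 − 0.1109| = 0.111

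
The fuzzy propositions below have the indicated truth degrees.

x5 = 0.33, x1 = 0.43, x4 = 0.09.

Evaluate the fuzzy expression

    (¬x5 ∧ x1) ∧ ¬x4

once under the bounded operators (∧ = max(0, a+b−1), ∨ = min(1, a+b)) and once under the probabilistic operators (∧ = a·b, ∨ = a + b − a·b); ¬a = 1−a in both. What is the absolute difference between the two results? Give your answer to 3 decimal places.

Under bounded:
  ¬x5 = 1 − 0.33 = 0.67
  ¬x5 ∧ x1 = max(0, a+b−1) on (0.67, 0.43) = 0.10
  ¬x4 = 1 − 0.09 = 0.91
  (¬x5 ∧ x1) ∧ ¬x4 = max(0, a+b−1) on (0.10, 0.91) = 0.01
  → value = 0.0100
Under probabilistic:
  ¬x5 = 1 − 0.3300 = 0.6700
  ¬x5 ∧ x1 = a·b on (0.6700, 0.4300) = 0.2881
  ¬x4 = 1 − 0.0900 = 0.9100
  (¬x5 ∧ x1) ∧ ¬x4 = a·b on (0.2881, 0.9100) = 0.2622
  → value = 0.2622
|0.0100 − 0.2622| = 0.252

0.252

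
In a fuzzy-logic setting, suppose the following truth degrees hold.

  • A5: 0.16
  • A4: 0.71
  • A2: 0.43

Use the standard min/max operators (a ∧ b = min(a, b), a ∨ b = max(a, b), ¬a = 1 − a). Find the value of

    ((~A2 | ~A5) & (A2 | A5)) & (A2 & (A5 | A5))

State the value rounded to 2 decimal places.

0.16

~A2 = 1 − 0.43 = 0.57
~A5 = 1 − 0.16 = 0.84
~A2 | ~A5 = max(a, b) on (0.57, 0.84) = 0.84
A2 | A5 = max(a, b) on (0.43, 0.16) = 0.43
(~A2 | ~A5) & (A2 | A5) = min(a, b) on (0.84, 0.43) = 0.43
A5 | A5 = max(a, b) on (0.16, 0.16) = 0.16
A2 & (A5 | A5) = min(a, b) on (0.43, 0.16) = 0.16
((~A2 | ~A5) & (A2 | A5)) & (A2 & (A5 | A5)) = min(a, b) on (0.43, 0.16) = 0.16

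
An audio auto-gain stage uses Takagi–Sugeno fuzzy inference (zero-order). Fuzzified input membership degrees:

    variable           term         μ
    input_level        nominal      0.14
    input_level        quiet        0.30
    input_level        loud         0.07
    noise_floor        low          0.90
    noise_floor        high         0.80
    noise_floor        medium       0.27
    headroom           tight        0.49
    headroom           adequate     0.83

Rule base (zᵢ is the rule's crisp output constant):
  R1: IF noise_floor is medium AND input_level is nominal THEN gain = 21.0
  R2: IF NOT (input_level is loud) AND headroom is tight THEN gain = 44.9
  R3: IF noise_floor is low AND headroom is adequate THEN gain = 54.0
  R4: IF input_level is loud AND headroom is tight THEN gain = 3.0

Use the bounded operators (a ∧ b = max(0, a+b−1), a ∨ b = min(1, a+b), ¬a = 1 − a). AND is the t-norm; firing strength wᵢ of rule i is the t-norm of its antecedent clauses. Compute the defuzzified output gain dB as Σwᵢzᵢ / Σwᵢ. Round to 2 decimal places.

50.68

R1 (z=21.0): medium=0.27, nominal=0.14; AND[max(0, a+b−1)] → w = 0.00
R2 (z=44.9): ¬loud=1−0.07=0.93, tight=0.49; AND[max(0, a+b−1)] → w = 0.42
R3 (z=54.0): low=0.90, adequate=0.83; AND[max(0, a+b−1)] → w = 0.73
R4 (z=3.0): loud=0.07, tight=0.49; AND[max(0, a+b−1)] → w = 0.00
Weighted average = (0.00·21.0 + 0.42·44.9 + 0.73·54.0 + 0.00·3.0) / (0.00 + 0.42 + 0.73 + 0.00)
  = 58.2780 / 1.1500 = 50.68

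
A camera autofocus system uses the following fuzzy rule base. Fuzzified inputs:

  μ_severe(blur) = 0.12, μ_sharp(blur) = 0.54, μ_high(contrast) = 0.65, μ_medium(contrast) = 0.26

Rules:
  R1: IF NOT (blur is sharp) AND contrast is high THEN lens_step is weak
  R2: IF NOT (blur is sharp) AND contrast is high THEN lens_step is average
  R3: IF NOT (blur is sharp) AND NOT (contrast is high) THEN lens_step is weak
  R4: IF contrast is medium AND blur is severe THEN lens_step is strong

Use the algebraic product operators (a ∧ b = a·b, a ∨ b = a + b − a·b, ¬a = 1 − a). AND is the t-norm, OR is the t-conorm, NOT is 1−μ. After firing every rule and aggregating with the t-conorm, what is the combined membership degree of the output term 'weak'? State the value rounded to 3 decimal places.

R1: ¬sharp=1−0.54=0.46, high=0.65; AND[a·b] → w = 0.2990
R2: ¬sharp=1−0.54=0.46, high=0.65; AND[a·b] → w = 0.2990
R3: ¬sharp=1−0.54=0.46, ¬high=1−0.65=0.35; AND[a·b] → w = 0.1610
R4: medium=0.26, severe=0.12; AND[a·b] → w = 0.0312
Rules with consequent 'weak': {R1, R3} → strengths 0.2990, 0.1610
Aggregate via t-conorm [a + b − a·b]: 0.4119

0.412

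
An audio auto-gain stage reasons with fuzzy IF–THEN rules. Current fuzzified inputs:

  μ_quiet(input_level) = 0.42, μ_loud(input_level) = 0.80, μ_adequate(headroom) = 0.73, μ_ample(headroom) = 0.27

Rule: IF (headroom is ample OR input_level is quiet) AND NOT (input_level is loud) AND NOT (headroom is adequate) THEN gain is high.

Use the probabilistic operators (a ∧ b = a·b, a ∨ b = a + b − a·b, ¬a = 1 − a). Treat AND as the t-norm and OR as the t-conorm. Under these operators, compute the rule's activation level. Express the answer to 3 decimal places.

0.031

firing strength: (ample=0.27 OR quiet=0.42) = 0.5766; AND[a·b] with ¬loud=1−0.80=0.20, ¬adequate=1−0.73=0.27 → w = 0.0311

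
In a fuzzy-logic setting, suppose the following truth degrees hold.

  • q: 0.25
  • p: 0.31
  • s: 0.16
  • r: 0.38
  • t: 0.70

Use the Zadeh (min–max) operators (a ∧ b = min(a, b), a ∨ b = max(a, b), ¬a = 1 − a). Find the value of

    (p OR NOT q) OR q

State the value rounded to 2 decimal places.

0.75

NOT q = 1 − 0.25 = 0.75
p OR NOT q = max(a, b) on (0.31, 0.75) = 0.75
(p OR NOT q) OR q = max(a, b) on (0.75, 0.25) = 0.75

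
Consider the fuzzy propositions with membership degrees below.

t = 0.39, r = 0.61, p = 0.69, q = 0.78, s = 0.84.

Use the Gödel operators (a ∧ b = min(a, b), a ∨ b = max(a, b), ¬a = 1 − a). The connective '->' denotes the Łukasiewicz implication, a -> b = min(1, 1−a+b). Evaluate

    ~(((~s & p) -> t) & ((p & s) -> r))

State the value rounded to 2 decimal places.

0.08

~s = 1 − 0.84 = 0.16
~s & p = min(a, b) on (0.16, 0.69) = 0.16
(~s & p) -> t  [Łukasiewicz: min(1, 1−a+b)] with a=0.16, b=0.39 → 1.00
p & s = min(a, b) on (0.69, 0.84) = 0.69
(p & s) -> r  [Łukasiewicz: min(1, 1−a+b)] with a=0.69, b=0.61 → 0.92
((~s & p) -> t) & ((p & s) -> r) = min(a, b) on (1.00, 0.92) = 0.92
~(((~s & p) -> t) & ((p & s) -> r)) = 1 − 0.92 = 0.08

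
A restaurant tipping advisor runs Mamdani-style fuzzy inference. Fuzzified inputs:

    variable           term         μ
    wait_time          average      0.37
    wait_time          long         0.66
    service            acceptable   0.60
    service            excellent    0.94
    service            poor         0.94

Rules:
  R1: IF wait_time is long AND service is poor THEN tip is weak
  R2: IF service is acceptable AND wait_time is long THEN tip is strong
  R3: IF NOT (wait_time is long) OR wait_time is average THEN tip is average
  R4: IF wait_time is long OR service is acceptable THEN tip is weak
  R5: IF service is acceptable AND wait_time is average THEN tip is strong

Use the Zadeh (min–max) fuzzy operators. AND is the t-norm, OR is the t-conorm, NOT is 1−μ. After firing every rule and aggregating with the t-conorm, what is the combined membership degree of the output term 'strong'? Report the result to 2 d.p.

R1: long=0.66, poor=0.94; AND[min(a, b)] → w = 0.66
R2: acceptable=0.60, long=0.66; AND[min(a, b)] → w = 0.60
R3: ¬long=1−0.66=0.34, average=0.37; OR[max(a, b)] → w = 0.37
R4: long=0.66, acceptable=0.60; OR[max(a, b)] → w = 0.66
R5: acceptable=0.60, average=0.37; AND[min(a, b)] → w = 0.37
Rules with consequent 'strong': {R2, R5} → strengths 0.60, 0.37
Aggregate via t-conorm [max(a, b)]: 0.60

0.60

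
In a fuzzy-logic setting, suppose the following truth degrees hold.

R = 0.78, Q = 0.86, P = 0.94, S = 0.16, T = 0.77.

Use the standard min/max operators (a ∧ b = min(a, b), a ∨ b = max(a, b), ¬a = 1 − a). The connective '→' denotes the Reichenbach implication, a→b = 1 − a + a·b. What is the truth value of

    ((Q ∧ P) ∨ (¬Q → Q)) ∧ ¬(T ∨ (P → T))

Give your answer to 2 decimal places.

Q ∧ P = min(a, b) on (0.86, 0.94) = 0.86
¬Q = 1 − 0.86 = 0.14
¬Q → Q  [Reichenbach: 1 − a + a·b] with a=0.14, b=0.86 → 0.98
(Q ∧ P) ∨ (¬Q → Q) = max(a, b) on (0.86, 0.98) = 0.98
P → T  [Reichenbach: 1 − a + a·b] with a=0.94, b=0.77 → 0.78
T ∨ (P → T) = max(a, b) on (0.77, 0.78) = 0.78
¬(T ∨ (P → T)) = 1 − 0.78 = 0.22
((Q ∧ P) ∨ (¬Q → Q)) ∧ ¬(T ∨ (P → T)) = min(a, b) on (0.98, 0.22) = 0.22

0.22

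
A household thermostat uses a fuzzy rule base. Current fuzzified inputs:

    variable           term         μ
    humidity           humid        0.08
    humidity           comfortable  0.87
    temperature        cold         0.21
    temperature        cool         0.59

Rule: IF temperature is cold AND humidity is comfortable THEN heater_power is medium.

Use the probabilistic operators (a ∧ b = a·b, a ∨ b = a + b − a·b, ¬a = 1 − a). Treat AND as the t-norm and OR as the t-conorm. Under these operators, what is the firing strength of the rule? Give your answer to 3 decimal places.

firing strength: cold=0.21, comfortable=0.87; AND[a·b] → w = 0.1827

0.183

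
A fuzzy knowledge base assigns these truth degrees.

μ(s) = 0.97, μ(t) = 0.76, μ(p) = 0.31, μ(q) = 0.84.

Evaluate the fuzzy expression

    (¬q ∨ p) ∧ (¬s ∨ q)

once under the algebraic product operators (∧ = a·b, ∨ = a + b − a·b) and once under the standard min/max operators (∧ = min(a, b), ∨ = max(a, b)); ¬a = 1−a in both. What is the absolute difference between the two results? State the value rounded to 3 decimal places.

Under algebraic product:
  ¬q = 1 − 0.8400 = 0.1600
  ¬q ∨ p = a + b − a·b on (0.1600, 0.3100) = 0.4204
  ¬s = 1 − 0.9700 = 0.0300
  ¬s ∨ q = a + b − a·b on (0.0300, 0.8400) = 0.8448
  (¬q ∨ p) ∧ (¬s ∨ q) = a·b on (0.4204, 0.8448) = 0.3552
  → value = 0.3552
Under standard min/max:
  ¬q = 1 − 0.84 = 0.16
  ¬q ∨ p = max(a, b) on (0.16, 0.31) = 0.31
  ¬s = 1 − 0.97 = 0.03
  ¬s ∨ q = max(a, b) on (0.03, 0.84) = 0.84
  (¬q ∨ p) ∧ (¬s ∨ q) = min(a, b) on (0.31, 0.84) = 0.31
  → value = 0.3100
|0.3552 − 0.3100| = 0.045

0.045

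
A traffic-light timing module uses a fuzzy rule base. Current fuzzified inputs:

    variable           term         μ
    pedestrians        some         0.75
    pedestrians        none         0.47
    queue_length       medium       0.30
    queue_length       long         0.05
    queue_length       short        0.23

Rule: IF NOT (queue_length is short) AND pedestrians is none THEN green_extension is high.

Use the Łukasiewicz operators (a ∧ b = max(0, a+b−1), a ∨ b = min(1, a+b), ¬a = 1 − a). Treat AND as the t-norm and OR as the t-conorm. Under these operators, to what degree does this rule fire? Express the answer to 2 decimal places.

firing strength: ¬short=1−0.23=0.77, none=0.47; AND[max(0, a+b−1)] → w = 0.24

0.24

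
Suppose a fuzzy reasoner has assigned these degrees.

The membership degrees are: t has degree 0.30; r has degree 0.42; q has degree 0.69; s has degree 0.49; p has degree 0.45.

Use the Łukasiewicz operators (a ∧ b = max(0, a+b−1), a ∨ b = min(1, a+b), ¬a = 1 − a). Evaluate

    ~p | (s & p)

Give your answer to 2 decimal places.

~p = 1 − 0.45 = 0.55
s & p = max(0, a+b−1) on (0.49, 0.45) = 0.00
~p | (s & p) = min(1, a+b) on (0.55, 0.00) = 0.55

0.55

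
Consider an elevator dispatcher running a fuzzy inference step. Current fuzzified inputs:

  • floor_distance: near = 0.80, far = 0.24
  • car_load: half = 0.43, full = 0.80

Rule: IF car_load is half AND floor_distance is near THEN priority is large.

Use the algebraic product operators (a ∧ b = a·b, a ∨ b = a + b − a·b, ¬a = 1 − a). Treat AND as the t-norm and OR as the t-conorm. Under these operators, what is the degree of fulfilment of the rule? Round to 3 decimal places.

firing strength: half=0.43, near=0.80; AND[a·b] → w = 0.3440

0.344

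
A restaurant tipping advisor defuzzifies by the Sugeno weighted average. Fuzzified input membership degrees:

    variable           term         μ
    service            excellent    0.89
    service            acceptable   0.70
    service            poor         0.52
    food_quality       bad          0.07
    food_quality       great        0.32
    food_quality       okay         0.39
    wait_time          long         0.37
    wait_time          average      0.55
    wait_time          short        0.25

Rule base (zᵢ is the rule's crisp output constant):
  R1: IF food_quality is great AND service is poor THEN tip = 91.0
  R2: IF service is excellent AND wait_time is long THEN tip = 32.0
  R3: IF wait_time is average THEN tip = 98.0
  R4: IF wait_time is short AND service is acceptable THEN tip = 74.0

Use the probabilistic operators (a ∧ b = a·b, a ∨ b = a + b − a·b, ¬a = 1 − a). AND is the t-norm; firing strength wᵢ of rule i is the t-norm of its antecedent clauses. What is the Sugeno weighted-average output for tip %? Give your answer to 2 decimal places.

R1 (z=91.0): great=0.32, poor=0.52; AND[a·b] → w = 0.1664
R2 (z=32.0): excellent=0.89, long=0.37; AND[a·b] → w = 0.3293
R3 (z=98.0): average=0.55 → w = 0.5500
R4 (z=74.0): short=0.25, acceptable=0.70; AND[a·b] → w = 0.1750
Weighted average = (0.1664·91.0 + 0.3293·32.0 + 0.5500·98.0 + 0.1750·74.0) / (0.1664 + 0.3293 + 0.5500 + 0.1750)
  = 92.5300 / 1.2207 = 75.80

75.80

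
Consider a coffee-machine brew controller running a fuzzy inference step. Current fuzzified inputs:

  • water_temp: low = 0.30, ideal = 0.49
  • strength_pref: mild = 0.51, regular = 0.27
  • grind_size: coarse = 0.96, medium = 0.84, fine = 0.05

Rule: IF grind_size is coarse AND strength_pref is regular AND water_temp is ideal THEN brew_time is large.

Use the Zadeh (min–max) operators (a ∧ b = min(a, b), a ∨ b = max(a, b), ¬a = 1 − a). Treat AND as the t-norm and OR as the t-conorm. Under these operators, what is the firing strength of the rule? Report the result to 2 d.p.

firing strength: coarse=0.96, regular=0.27, ideal=0.49; AND[min(a, b)] → w = 0.27

0.27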